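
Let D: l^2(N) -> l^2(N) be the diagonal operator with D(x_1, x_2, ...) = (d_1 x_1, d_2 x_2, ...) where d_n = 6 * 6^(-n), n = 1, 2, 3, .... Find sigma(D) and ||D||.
sigma(D) = {6 * 6^(-n) : n ≥ 1} ∪ {0}; ||D|| = 1

A bounded diagonal operator on l^2 with diagonal entries d_n has spectrum equal to the closure of {d_n : n ≥ 1}: every d_n is an eigenvalue (with eigenvector e_n), so {d_n} ⊂ sigma(D); the spectrum is closed, so its closure is too; and for lambda not in the closure, (D - lambda I) has bounded inverse (the diagonal entries 1/(d_n - lambda) are bounded). For our sequence d_n = 6 * 6^(-n), n = 1, 2, 3, ...:
  - {d_n} = {6 * 6^(-n) : n ≥ 1}; the only limit point is 0
  - closure = {6 * 6^(-n) : n ≥ 1} ∪ {0}
For the norm: a diagonal operator has ||D|| = sup_n |d_n|. Here d_n = 6 * 6^(-n) is positive and decreasing, so sup_n |d_n| = d_1 = 6/6 = 1. So ||D|| = 1.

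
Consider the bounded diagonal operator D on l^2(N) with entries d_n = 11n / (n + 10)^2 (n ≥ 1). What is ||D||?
||D|| = 11/40 (attained at n = 10)

For D diagonal, ||D|| = sup_n |d_n|. Treat f(x) = 11x / (x + 10)^2 for real x > 0. By the quotient rule, f'(x) = 11(10 - x)/(x + 10)^3, which is positive for x < 10 and negative for x > 10. So f has a unique maximum at x = 10, and since 10 is a positive integer, the supremum over n ≥ 1 is attained at n = 10: d_10 = 11·10/(10 + 10)^2 = 11·10/400 = 11/40. Hence ||D|| = 11/40.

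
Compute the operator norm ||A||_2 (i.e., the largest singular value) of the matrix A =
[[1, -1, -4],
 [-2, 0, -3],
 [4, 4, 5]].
||A||_2 ≈ 8.6889 (= sqrt(largest eigenvalue of A^T A))

||A||_2 = sigma_max(A) = sqrt(lambda_max(A^T A)). Form the symmetric matrix M = A^T A =
[[21, 15, 22],
 [15, 17, 24],
 [22, 24, 50]].
Its characteristic polynomial (trace, sum of principal 2x2 minors, determinant of M give the coefficients) is
  p(λ) = det(λ I - M) = λ^3 - 88λ^2 + 972λ - 2116.
No integer candidate from the rational root theorem (±divisors of 2116) is a root, so the roots are irrational. The cubic discriminant is Δ = 1012111952 > 0, so there are three distinct real roots. p(2) = -516 and p(3) = 35 have opposite signs, so a root lies in (2, 3); Newton's method refines it to λ ≈ 2.9266. p(9) = 233 and p(10) = -196 have opposite signs, so a root lies in (9, 10); Newton's method refines it to λ ≈ 9.5769. p(75) = -2341 and p(76) = 2444 have opposite signs, so a root lies in (75, 76); Newton's method refines it to λ ≈ 75.4965. Check (Vieta): the three roots sum to 88, matching tr M = 88.
So the eigenvalues of A^T A are ≈ 2.9266, 9.5769, 75.4965 (all ≥ 0, as they must be for A^T A). The largest is λ_max ≈ 75.4965, hence ||A||_2 = sqrt(λ_max) ≈ 8.6889.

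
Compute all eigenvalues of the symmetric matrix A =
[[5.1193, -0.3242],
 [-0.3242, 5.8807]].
sigma(A) ≈ {5, 6}

A is real symmetric, so its spectrum consists of real eigenvalues. Expanding the characteristic polynomial of the displayed matrix gives
  det(λ I - A) = p(λ) = λ^2 + (-11)λ + (30).
Solving p(λ) = 0 yields eigenvalues ≈ 5, 6. (A is shown rounded to 4 decimals, so these recover the underlying integer eigenvalues to within that precision.)
Verification: the trace of A = 11 equals the sum of eigenvalues 11, and det(A) ≈ 30.0000 matches the eigenvalue product 30.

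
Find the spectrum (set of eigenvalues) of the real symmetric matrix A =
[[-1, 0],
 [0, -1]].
sigma(A) ≈ {-1} (-1 with multiplicity 2)

A is real symmetric, so its spectrum consists of real eigenvalues. Expanding the characteristic polynomial of the displayed matrix gives
  det(λ I - A) = p(λ) = λ^2 + (2)λ + (1).
Solving p(λ) = 0 yields eigenvalues ≈ -1, -1. (A is shown rounded to 4 decimals, so these recover the underlying integer eigenvalues to within that precision.)
Verification: the trace of A = -2 equals the sum of eigenvalues -2, and det(A) ≈ 1.0000 matches the eigenvalue product 1.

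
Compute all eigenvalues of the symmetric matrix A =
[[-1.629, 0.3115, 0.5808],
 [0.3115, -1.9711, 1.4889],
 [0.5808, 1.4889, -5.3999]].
sigma(A) ≈ {-6, -2, -1}

A is real symmetric, so its spectrum consists of real eigenvalues. Expanding the characteristic polynomial of the displayed matrix gives
  det(λ I - A) = p(λ) = λ^3 + (9)λ^2 + (20)λ + (12).
Solving p(λ) = 0 yields eigenvalues ≈ -6, -2, -1. (A is shown rounded to 4 decimals, so these recover the underlying integer eigenvalues to within that precision.)
Verification: the trace of A = -9 equals the sum of eigenvalues -9, and det(A) ≈ -11.9998 matches the eigenvalue product -12.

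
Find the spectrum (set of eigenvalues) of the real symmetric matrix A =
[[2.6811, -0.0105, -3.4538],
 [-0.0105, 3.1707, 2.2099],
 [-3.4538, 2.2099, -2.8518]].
sigma(A) ≈ {-5, 3, 5}

A is real symmetric, so its spectrum consists of real eigenvalues. Expanding the characteristic polynomial of the displayed matrix gives
  det(λ I - A) = p(λ) = λ^3 + (-3)λ^2 + (-25)λ + (74.9985).
Solving p(λ) = 0 yields eigenvalues ≈ -5, 3, 5. (A is shown rounded to 4 decimals, so these recover the underlying integer eigenvalues to within that precision.)
Verification: the trace of A = 3 equals the sum of eigenvalues 3, and det(A) ≈ -74.9985 matches the eigenvalue product -75.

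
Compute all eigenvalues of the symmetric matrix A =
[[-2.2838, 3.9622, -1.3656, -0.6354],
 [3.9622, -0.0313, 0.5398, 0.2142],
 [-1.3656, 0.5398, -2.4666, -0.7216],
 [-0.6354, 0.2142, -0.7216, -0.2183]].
sigma(A) ≈ {-6, -2, 0, 3}

A is real symmetric, so its spectrum consists of real eigenvalues. Expanding the characteristic polynomial of the displayed matrix gives
  det(λ I - A) = p(λ) = λ^4 + (5)λ^3 + (-12)λ^2 + (-36)λ + (0).
Solving p(λ) = 0 yields eigenvalues ≈ -6, -2, 0, 3. (A is shown rounded to 4 decimals, so these recover the underlying integer eigenvalues to within that precision.)
Verification: the trace of A = -5 equals the sum of eigenvalues -5, and det(A) ≈ -0.0007 matches the eigenvalue product 0.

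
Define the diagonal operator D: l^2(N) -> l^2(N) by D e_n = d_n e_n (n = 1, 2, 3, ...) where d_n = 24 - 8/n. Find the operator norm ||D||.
||D|| = 24

For a diagonal operator on l^2 with entries d_n, ||D|| = sup_n |d_n|. Here d_1 = 16, d_2 = 20, ..., and d_n = 24 - 8/n increases monotonically toward 24. All terms lie in [16, 24), so |d_n| = d_n and the supremum is the limit 24, which is not attained by any individual d_n. Hence ||D|| = 24.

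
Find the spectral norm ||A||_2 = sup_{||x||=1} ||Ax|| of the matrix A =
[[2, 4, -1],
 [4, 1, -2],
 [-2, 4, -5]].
||A||_2 ≈ 7.6023 (= sqrt(largest eigenvalue of A^T A))

||A||_2 = sigma_max(A) = sqrt(lambda_max(A^T A)). Form the symmetric matrix M = A^T A =
[[24, 4, 0],
 [4, 33, -26],
 [0, -26, 30]].
Its characteristic polynomial (trace, sum of principal 2x2 minors, determinant of M give the coefficients) is
  p(λ) = det(λ I - M) = λ^3 - 87λ^2 + 1810λ - 7056.
No integer candidate from the rational root theorem (±divisors of 7056) is a root, so the roots are irrational. The cubic discriminant is Δ = 1147945316 > 0, so there are three distinct real roots. p(5) = -56 and p(6) = 888 have opposite signs, so a root lies in (5, 6); Newton's method refines it to λ ≈ 5.0554. p(24) = 96 and p(25) = -556 have opposite signs, so a root lies in (24, 25); Newton's method refines it to λ ≈ 24.1499. p(57) = -1356 and p(58) = 368 have opposite signs, so a root lies in (57, 58); Newton's method refines it to λ ≈ 57.7947. Check (Vieta): the three roots sum to 87, matching tr M = 87.
So the eigenvalues of A^T A are ≈ 5.0554, 24.1499, 57.7947 (all ≥ 0, as they must be for A^T A). The largest is λ_max ≈ 57.7947, hence ||A||_2 = sqrt(λ_max) ≈ 7.6023.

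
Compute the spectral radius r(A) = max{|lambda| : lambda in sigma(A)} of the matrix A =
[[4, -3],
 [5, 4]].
r(A) = sqrt(31) ≈ 5.5678

The eigenvalues of A are the roots of its characteristic polynomial. With M = A (coefficients from the trace and determinant):
  p(λ) = det(λ I - M) = λ^2 - 8λ + 31.
For λ^2 - 8λ + 31 the discriminant is -60. It is negative, so the roots are the complex-conjugate pair λ = 4 ± (sqrt(60)/2) i ≈ 4 ± 3.873i. For a conjugate pair the product of the roots equals the constant term, so |λ|^2 = 31 and |λ| = sqrt(31) ≈ 5.5678.
Thus the eigenvalues (to 4 decimals) are 4 ± 3.873i (modulus 5.5678). The spectral radius is the largest modulus: r(A) = sqrt(31) ≈ 5.5678. (Cross-check: r(A) ≤ ||A||_2 ≈ 6.6569; equality holds whenever A is normal, though it can also hold for some non-normal A.)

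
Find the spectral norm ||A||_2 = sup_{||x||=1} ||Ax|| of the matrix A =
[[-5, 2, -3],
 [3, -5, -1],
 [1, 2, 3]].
||A||_2 ≈ 7.6522 (= sqrt(largest eigenvalue of A^T A))

||A||_2 = sigma_max(A) = sqrt(lambda_max(A^T A)). Form the symmetric matrix M = A^T A =
[[35, -23, 15],
 [-23, 33, 5],
 [15, 5, 19]].
Its characteristic polynomial (trace, sum of principal 2x2 minors, determinant of M give the coefficients) is
  p(λ) = det(λ I - M) = λ^3 - 87λ^2 + 1668λ - 144.
No integer candidate from the rational root theorem (±divisors of 144) is a root, so the roots are irrational. The cubic discriminant is Δ = 2491938000 > 0, so there are three distinct real roots. p(0) = -144 and p(1) = 1438 have opposite signs, so a root lies in (0, 1); Newton's method refines it to λ ≈ 0.0867. p(28) = 304 and p(29) = -550 have opposite signs, so a root lies in (28, 29); Newton's method refines it to λ ≈ 28.3564. p(58) = -956 and p(59) = 800 have opposite signs, so a root lies in (58, 59); Newton's method refines it to λ ≈ 58.5569. Check (Vieta): the three roots sum to 87, matching tr M = 87.
So the eigenvalues of A^T A are ≈ 0.0867, 28.3564, 58.5569 (all ≥ 0, as they must be for A^T A). The largest is λ_max ≈ 58.5569, hence ||A||_2 = sqrt(λ_max) ≈ 7.6522.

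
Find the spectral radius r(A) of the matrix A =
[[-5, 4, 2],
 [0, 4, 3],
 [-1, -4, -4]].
r(A) = (3 + sqrt(41))/2 ≈ 4.7016

The eigenvalues of A are the roots of its characteristic polynomial. With M = A (coefficients from the trace, the sum of principal 2x2 minors, and det A):
  p(λ) = det(λ I - M) = λ^3 + 5λ^2 - 2λ - 16.
By the rational root theorem any rational root is an integer divisor of 16. Testing λ = -2: p(-2) = -8 + 20 + 4 - 16 = 0, so λ = -2 is a root. Dividing out (λ + 2) leaves p(λ) = (λ + 2)(λ^2 + 3λ - 8). For λ^2 + 3λ - 8 the discriminant is 41. It is nonnegative but not a perfect square, so the roots are real and irrational: λ = (-3 ± sqrt(41))/2 ≈ 1.7016, -4.7016.
Thus the eigenvalues (to 4 decimals) are 1.7016 (modulus 1.7016); -4.7016 (modulus 4.7016); -2 (modulus 2). The spectral radius is the largest modulus: r(A) = (3 + sqrt(41))/2 ≈ 4.7016. (Cross-check: r(A) ≤ ||A||_2 ≈ 8.9802; equality holds whenever A is normal, though it can also hold for some non-normal A.)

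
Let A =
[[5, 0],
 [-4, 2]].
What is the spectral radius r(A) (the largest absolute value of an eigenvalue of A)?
r(A) = 5

The eigenvalues of A are the roots of its characteristic polynomial. With M = A (coefficients from the trace and determinant):
  p(λ) = det(λ I - M) = λ^2 - 7λ + 10.
For λ^2 - 7λ + 10 the discriminant is 9. It is a perfect square (3^2), so the roots are rational: λ = (7 ± 3)/2 = 5, 2.
Thus the eigenvalues (to 4 decimals) are 5 (modulus 5); 2 (modulus 2). The spectral radius is the largest modulus: r(A) = 5. (Cross-check: r(A) ≤ ||A||_2 ≈ 6.5311; equality holds whenever A is normal, though it can also hold for some non-normal A.)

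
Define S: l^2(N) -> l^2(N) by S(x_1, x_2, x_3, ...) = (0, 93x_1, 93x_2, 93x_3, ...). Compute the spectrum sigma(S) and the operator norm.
sigma(S) = closed disk {z in C : |z| ≤ 93}; ||S|| = 93

Note S = 93·U where U is the unit right shift (U x)_k = x_{k-1} (with x_0 := 0); so ||S|| = 93||U|| and sigma(S) = 93·sigma(U). ||S x||^2 = sum_{k≥1} |93x_k|^2 = 8649||x||^2, so ||S|| = 93 and sigma(S) ⊂ {|z| ≤ 93}. For any |lambda| < 93, the equation (S - lambda I) x = 0 forces x_1 = 0, then 93x_k = lambda x_{k+1} ⇒ x = 0, so S has no eigenvalues. But (S - lambda I) is not surjective for |lambda| < 93: solving (S - lambda I) x = e_1 would require x_n proportional to (lambda/93)^(-n), which is not in l^2. So every |lambda| < 93 lies in the residual spectrum. The boundary |lambda| = 93 is in the approximate point spectrum (the spectrum is closed). Hence sigma(S) is the closed disk of radius 93.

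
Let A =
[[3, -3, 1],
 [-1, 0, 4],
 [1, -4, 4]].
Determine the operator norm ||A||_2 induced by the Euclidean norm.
||A||_2 ≈ 7.1609 (= sqrt(largest eigenvalue of A^T A))

||A||_2 = sigma_max(A) = sqrt(lambda_max(A^T A)). Form the symmetric matrix M = A^T A =
[[11, -13, 3],
 [-13, 25, -19],
 [3, -19, 33]].
Its characteristic polynomial (trace, sum of principal 2x2 minors, determinant of M give the coefficients) is
  p(λ) = det(λ I - M) = λ^3 - 69λ^2 + 924λ - 784.
No integer candidate from the rational root theorem (±divisors of 784) is a root, so the roots are irrational. The cubic discriminant is Δ = 762196176 > 0, so there are three distinct real roots. p(0) = -784 and p(1) = 72 have opposite signs, so a root lies in (0, 1); Newton's method refines it to λ ≈ 0.9094. p(16) = 432 and p(17) = -104 have opposite signs, so a root lies in (16, 17); Newton's method refines it to λ ≈ 16.8114. p(51) = -478 and p(52) = 1296 have opposite signs, so a root lies in (51, 52); Newton's method refines it to λ ≈ 51.2791. Check (Vieta): the three roots sum to 69, matching tr M = 69.
So the eigenvalues of A^T A are ≈ 0.9094, 16.8114, 51.2791 (all ≥ 0, as they must be for A^T A). The largest is λ_max ≈ 51.2791, hence ||A||_2 = sqrt(λ_max) ≈ 7.1609.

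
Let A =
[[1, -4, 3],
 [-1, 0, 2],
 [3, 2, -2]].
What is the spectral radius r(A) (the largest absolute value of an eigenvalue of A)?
r(A) = (3 + sqrt(61))/2 ≈ 5.4051

The eigenvalues of A are the roots of its characteristic polynomial. With M = A (coefficients from the trace, the sum of principal 2x2 minors, and det A):
  p(λ) = det(λ I - M) = λ^3 + λ^2 - 19λ + 26.
By the rational root theorem any rational root is an integer divisor of 26. Testing λ = 2: p(2) = 8 + 4 - 38 + 26 = 0, so λ = 2 is a root. Dividing out (λ - 2) leaves p(λ) = (λ - 2)(λ^2 + 3λ - 13). For λ^2 + 3λ - 13 the discriminant is 61. It is nonnegative but not a perfect square, so the roots are real and irrational: λ = (-3 ± sqrt(61))/2 ≈ 2.4051, -5.4051.
Thus the eigenvalues (to 4 decimals) are 2.4051 (modulus 2.4051); -5.4051 (modulus 5.4051); 2 (modulus 2). The spectral radius is the largest modulus: r(A) = (3 + sqrt(61))/2 ≈ 5.4051. (Cross-check: r(A) ≤ ||A||_2 ≈ 5.961; equality holds whenever A is normal, though it can also hold for some non-normal A.)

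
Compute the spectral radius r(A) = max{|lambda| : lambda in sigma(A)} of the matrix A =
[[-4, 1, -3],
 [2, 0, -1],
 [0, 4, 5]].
r(A) ≈ 4.8451

The eigenvalues of A are the roots of its characteristic polynomial. With M = A (coefficients from the trace, the sum of principal 2x2 minors, and det A):
  p(λ) = det(λ I - M) = λ^3 - λ^2 - 18λ + 50.
No integer candidate from the rational root theorem (±divisors of 50) is a root, so the roots are irrational. The cubic discriminant is Δ = -27448 < 0, so there is one real root and a complex-conjugate pair. p(-5) = -10 and p(-4) = 42 have opposite signs, so a root lies in (-5, -4); Newton's method refines it to λ ≈ -4.8451. Dividing out (λ - (-4.8451)) leaves approximately λ^2 - 5.8451λ + 10.3198. For λ^2 - 5.8451λ + 10.3198 the discriminant is -7.1142. It is negative, so the remaining roots are the complex-conjugate pair λ ≈ 2.9225 ± 1.3336i. Their product equals the constant term, so |λ|^2 ≈ 10.3198 and |λ| ≈ 3.2124.
Thus the eigenvalues (to 4 decimals) are -4.8451 (modulus 4.8451); 2.9225 ± 1.3336i (modulus 3.2124). The spectral radius is the largest modulus: r(A) ≈ 4.8451. (Cross-check: r(A) ≤ ||A||_2 ≈ 6.8499; equality holds whenever A is normal, though it can also hold for some non-normal A.)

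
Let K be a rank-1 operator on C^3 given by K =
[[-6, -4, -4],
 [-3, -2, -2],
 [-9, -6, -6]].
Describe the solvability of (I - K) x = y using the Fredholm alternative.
(I - K) is invertible (det(I - K) = 15 ≠ 0), so for every y in C^3 the equation (I - K) x = y has a unique solution.

K has rank 1, so it is an outer product K = u v^T: every row of K is a multiple of one row vector. Reading off the entries, u = (-2, -1, -3) and v = (3, 2, 2) (row i of K equals u_i·v^T). A rank-one matrix u v^T satisfies K u = u (v·u) and kills the (2)-dimensional subspace v^⊥, so its characteristic polynomial is lambda^2 (lambda - v·u) with v·u = tr K = -14. Hence the eigenvalues of I - K are 1 (multiplicity 2) and 1 - (-14) = 15, so det(I - K) = 15. (Direct check: I - K =
[[7, 4, 4],
 [3, 3, 2],
 [9, 6, 7]]
has determinant 15.) The finite-dimensional Fredholm alternative says: either (I - K) is invertible, or ker(I - K) ≠ {0} and then range(I - K) = ker((I - K)^*)^⊥, with dim ker(I - K) = dim ker((I - K)^*). Since det(I - K) ≠ 0, 1 is not an eigenvalue of K and ker(I - K) = {0}, so we are in the first case: for every y there is a unique x = (I - K)^(-1) y. Explicitly, by the Sherman–Morrison formula, (I - u v^T)^(-1) = I + u v^T/(1 - v·u), i.e. (I - K)^(-1) = I + K/(15).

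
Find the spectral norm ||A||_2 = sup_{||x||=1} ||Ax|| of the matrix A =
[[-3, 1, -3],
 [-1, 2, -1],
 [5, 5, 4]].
||A||_2 ≈ 8.6458 (= sqrt(largest eigenvalue of A^T A))

||A||_2 = sigma_max(A) = sqrt(lambda_max(A^T A)). Form the symmetric matrix M = A^T A =
[[35, 20, 30],
 [20, 30, 15],
 [30, 15, 26]].
Its characteristic polynomial (trace, sum of principal 2x2 minors, determinant of M give the coefficients) is
  p(λ) = det(λ I - M) = λ^3 - 91λ^2 + 1215λ - 25.
No integer candidate from the rational root theorem (±divisors of 25) is a root, so the roots are irrational. The cubic discriminant is Δ = 5024546000 > 0, so there are three distinct real roots. p(0) = -25 and p(1) = 1100 have opposite signs, so a root lies in (0, 1); Newton's method refines it to λ ≈ 0.0206. p(16) = 215 and p(17) = -756 have opposite signs, so a root lies in (16, 17); Newton's method refines it to λ ≈ 16.229. p(74) = -3207 and p(75) = 1100 have opposite signs, so a root lies in (74, 75); Newton's method refines it to λ ≈ 74.7504. Check (Vieta): the three roots sum to 91, matching tr M = 91.
So the eigenvalues of A^T A are ≈ 0.0206, 16.229, 74.7504 (all ≥ 0, as they must be for A^T A). The largest is λ_max ≈ 74.7504, hence ||A||_2 = sqrt(λ_max) ≈ 8.6458.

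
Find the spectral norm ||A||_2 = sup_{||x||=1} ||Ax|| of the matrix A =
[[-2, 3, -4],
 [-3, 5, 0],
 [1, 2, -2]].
||A||_2 ≈ 7.5074 (= sqrt(largest eigenvalue of A^T A))

||A||_2 = sigma_max(A) = sqrt(lambda_max(A^T A)). Form the symmetric matrix M = A^T A =
[[14, -19, 6],
 [-19, 38, -16],
 [6, -16, 20]].
Its characteristic polynomial (trace, sum of principal 2x2 minors, determinant of M give the coefficients) is
  p(λ) = det(λ I - M) = λ^3 - 72λ^2 + 919λ - 2116.
No integer candidate from the rational root theorem (±divisors of 2116) is a root, so the roots are irrational. The cubic discriminant is Δ = 513742388 > 0, so there are three distinct real roots. p(2) = -558 and p(3) = 20 have opposite signs, so a root lies in (2, 3); Newton's method refines it to λ ≈ 2.9613. p(12) = 272 and p(13) = -140 have opposite signs, so a root lies in (12, 13); Newton's method refines it to λ ≈ 12.6784. p(56) = -828 and p(57) = 1532 have opposite signs, so a root lies in (56, 57); Newton's method refines it to λ ≈ 56.3604. Check (Vieta): the three roots sum to 72, matching tr M = 72.
So the eigenvalues of A^T A are ≈ 2.9613, 12.6784, 56.3604 (all ≥ 0, as they must be for A^T A). The largest is λ_max ≈ 56.3604, hence ||A||_2 = sqrt(λ_max) ≈ 7.5074.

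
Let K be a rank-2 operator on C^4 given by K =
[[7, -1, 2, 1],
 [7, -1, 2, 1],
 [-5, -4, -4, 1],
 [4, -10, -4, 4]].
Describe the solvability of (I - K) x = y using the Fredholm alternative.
(I - K) is invertible (det(I - K) = 7 ≠ 0), so for every y in C^4 the equation (I - K) x = y has a unique solution.

K has rank 2 and factors as K = U V^T = u1 v1^T + u2 v2^T with u1 = (-1, -1, 2, 2), v1 = (-1, -3, -2, 1), u2 = (2, 2, -1, 2), v2 = (3, -2, 0, 1) (multiplying out reproduces the displayed K). The nonzero eigenvalues of U V^T coincide with those of the 2 x 2 matrix G = V^T U = [[v1·u1, v1·u2], [v2·u1, v2·u2]] = [[2, -4], [1, 4]], and by the Sylvester determinant identity det(I_4 - U V^T) = det(I_2 - V^T U) = det([[-1, 4], [-1, -3]]) = (-1)(-3) - (4)(-1) = 7. (Direct check: I - K =
[[-6, 1, -2, -1],
 [-7, 2, -2, -1],
 [5, 4, 5, -1],
 [-4, 10, 4, -3]]
has determinant 7.) The finite-dimensional Fredholm alternative says: either (I - K) is invertible, or ker(I - K) ≠ {0} and then range(I - K) = ker((I - K)^*)^⊥, with dim ker(I - K) = dim ker((I - K)^*). Since det(I - K) ≠ 0, 1 is not an eigenvalue of K and ker(I - K) = {0}, so we are in the first case: for every y there is a unique x = (I - K)^(-1) y. (Explicitly, by the Woodbury identity, (I - U V^T)^(-1) = I + U (I_2 - G)^(-1) V^T.)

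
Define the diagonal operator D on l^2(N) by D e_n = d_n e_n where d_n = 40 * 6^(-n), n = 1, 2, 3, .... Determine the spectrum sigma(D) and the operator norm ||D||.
sigma(D) = {40 * 6^(-n) : n ≥ 1} ∪ {0}; ||D|| = 20/3

A bounded diagonal operator on l^2 with diagonal entries d_n has spectrum equal to the closure of {d_n : n ≥ 1}: every d_n is an eigenvalue (with eigenvector e_n), so {d_n} ⊂ sigma(D); the spectrum is closed, so its closure is too; and for lambda not in the closure, (D - lambda I) has bounded inverse (the diagonal entries 1/(d_n - lambda) are bounded). For our sequence d_n = 40 * 6^(-n), n = 1, 2, 3, ...:
  - {d_n} = {40 * 6^(-n) : n ≥ 1}; the only limit point is 0
  - closure = {40 * 6^(-n) : n ≥ 1} ∪ {0}
For the norm: a diagonal operator has ||D|| = sup_n |d_n|. Here d_n = 40 * 6^(-n) is positive and decreasing, so sup_n |d_n| = d_1 = 40/6 = 20/3. So ||D|| = 20/3.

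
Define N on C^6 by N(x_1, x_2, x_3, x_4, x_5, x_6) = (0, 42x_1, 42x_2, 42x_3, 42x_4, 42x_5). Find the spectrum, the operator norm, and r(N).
sigma(N) = {0}; ||N|| = 42; r(N) = 0. (N is nilpotent with N^6 = 0.)

On C^6, N is a strictly lower-triangular matrix with 42 on the subdiagonal and zeros elsewhere, so its characteristic polynomial is lambda^6 and every eigenvalue is 0: sigma(N) = {0}. For the operator norm, N e_i = 42e_{i+1} for i = 1, ..., 5 and N e_6 = 0, so the singular values of N are 42 (with multiplicity 5) and 0; hence ||N|| = 42. The spectral radius r(N) = max|lambda| = 0. Note ||N|| > r(N) — characteristic of non-normal nilpotent operators. Indeed N^6 = 0.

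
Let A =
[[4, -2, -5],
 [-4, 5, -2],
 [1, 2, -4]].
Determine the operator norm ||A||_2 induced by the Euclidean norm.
||A||_2 ≈ 7.8599 (= sqrt(largest eigenvalue of A^T A))

||A||_2 = sigma_max(A) = sqrt(lambda_max(A^T A)). Form the symmetric matrix M = A^T A =
[[33, -26, -16],
 [-26, 33, -8],
 [-16, -8, 45]].
Its characteristic polynomial (trace, sum of principal 2x2 minors, determinant of M give the coefficients) is
  p(λ) = det(λ I - M) = λ^3 - 111λ^2 + 3063λ - 1369.
No integer candidate from the rational root theorem (±divisors of 1369) is a root, so the roots are irrational. The cubic discriminant is Δ = 1485713664 > 0, so there are three distinct real roots. p(0) = -1369 and p(1) = 1584 have opposite signs, so a root lies in (0, 1); Newton's method refines it to λ ≈ 0.4544. p(48) = 503 and p(49) = -144 have opposite signs, so a root lies in (48, 49); Newton's method refines it to λ ≈ 48.7679. p(61) = -576 and p(62) = 181 have opposite signs, so a root lies in (61, 62); Newton's method refines it to λ ≈ 61.7777. Check (Vieta): the three roots sum to 111, matching tr M = 111.
So the eigenvalues of A^T A are ≈ 0.4544, 48.7679, 61.7777 (all ≥ 0, as they must be for A^T A). The largest is λ_max ≈ 61.7777, hence ||A||_2 = sqrt(λ_max) ≈ 7.8599.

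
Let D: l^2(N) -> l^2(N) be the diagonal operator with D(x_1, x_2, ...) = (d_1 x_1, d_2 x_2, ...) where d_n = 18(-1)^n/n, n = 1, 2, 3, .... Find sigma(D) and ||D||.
sigma(D) = {18(-1)^n/n : n ≥ 1} ∪ {0}; ||D|| = 18

A bounded diagonal operator on l^2 with diagonal entries d_n has spectrum equal to the closure of {d_n : n ≥ 1}: every d_n is an eigenvalue (with eigenvector e_n), so {d_n} ⊂ sigma(D); the spectrum is closed, so its closure is too; and for lambda not in the closure, (D - lambda I) has bounded inverse (the diagonal entries 1/(d_n - lambda) are bounded). For our sequence d_n = 18(-1)^n/n, n = 1, 2, 3, ...:
  - {d_n} = {18(-1)^n/n : n ≥ 1}; the only limit point is 0
  - closure = {18(-1)^n/n : n ≥ 1} ∪ {0}
For the norm: a diagonal operator has ||D|| = sup_n |d_n|. Here |d_n| = 18/n is decreasing, so sup_n |d_n| = |d_1| = 18. So ||D|| = 18.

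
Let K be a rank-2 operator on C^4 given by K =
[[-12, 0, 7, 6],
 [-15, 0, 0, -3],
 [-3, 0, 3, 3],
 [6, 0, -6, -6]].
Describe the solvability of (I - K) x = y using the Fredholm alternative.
(I - K) is invertible (det(I - K) = 37 ≠ 0), so for every y in C^4 the equation (I - K) x = y has a unique solution.

K has rank 2 and factors as K = U V^T = u1 v1^T + u2 v2^T with u1 = (-1, -3, 0, 0), v1 = (3, 0, 2, 3), u2 = (-3, -2, -1, 2), v2 = (3, 0, -3, -3) (multiplying out reproduces the displayed K). The nonzero eigenvalues of U V^T coincide with those of the 2 x 2 matrix G = V^T U = [[v1·u1, v1·u2], [v2·u1, v2·u2]] = [[-3, -5], [-3, -12]], and by the Sylvester determinant identity det(I_4 - U V^T) = det(I_2 - V^T U) = det([[4, 5], [3, 13]]) = (4)(13) - (5)(3) = 37. (Direct check: I - K =
[[13, 0, -7, -6],
 [15, 1, 0, 3],
 [3, 0, -2, -3],
 [-6, 0, 6, 7]]
has determinant 37.) The finite-dimensional Fredholm alternative says: either (I - K) is invertible, or ker(I - K) ≠ {0} and then range(I - K) = ker((I - K)^*)^⊥, with dim ker(I - K) = dim ker((I - K)^*). Since det(I - K) ≠ 0, 1 is not an eigenvalue of K and ker(I - K) = {0}, so we are in the first case: for every y there is a unique x = (I - K)^(-1) y. (Explicitly, by the Woodbury identity, (I - U V^T)^(-1) = I + U (I_2 - G)^(-1) V^T.)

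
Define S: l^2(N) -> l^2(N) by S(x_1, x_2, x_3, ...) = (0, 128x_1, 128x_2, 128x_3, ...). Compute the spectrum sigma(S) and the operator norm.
sigma(S) = closed disk {z in C : |z| ≤ 128}; ||S|| = 128

Note S = 128·U where U is the unit right shift (U x)_k = x_{k-1} (with x_0 := 0); so ||S|| = 128||U|| and sigma(S) = 128·sigma(U). ||S x||^2 = sum_{k≥1} |128x_k|^2 = 16384||x||^2, so ||S|| = 128 and sigma(S) ⊂ {|z| ≤ 128}. For any |lambda| < 128, the equation (S - lambda I) x = 0 forces x_1 = 0, then 128x_k = lambda x_{k+1} ⇒ x = 0, so S has no eigenvalues. But (S - lambda I) is not surjective for |lambda| < 128: solving (S - lambda I) x = e_1 would require x_n proportional to (lambda/128)^(-n), which is not in l^2. So every |lambda| < 128 lies in the residual spectrum. The boundary |lambda| = 128 is in the approximate point spectrum (the spectrum is closed). Hence sigma(S) is the closed disk of radius 128.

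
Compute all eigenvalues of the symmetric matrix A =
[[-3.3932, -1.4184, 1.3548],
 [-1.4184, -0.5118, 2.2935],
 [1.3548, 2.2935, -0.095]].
sigma(A) ≈ {-5, -1, 2}

A is real symmetric, so its spectrum consists of real eigenvalues. Expanding the characteristic polynomial of the displayed matrix gives
  det(λ I - A) = p(λ) = λ^3 + (4)λ^2 + (-7)λ + (-10).
Solving p(λ) = 0 yields eigenvalues ≈ -5, -1, 2. (A is shown rounded to 4 decimals, so these recover the underlying integer eigenvalues to within that precision.)
Verification: the trace of A = -4 equals the sum of eigenvalues -4, and det(A) ≈ 9.9997 matches the eigenvalue product 10.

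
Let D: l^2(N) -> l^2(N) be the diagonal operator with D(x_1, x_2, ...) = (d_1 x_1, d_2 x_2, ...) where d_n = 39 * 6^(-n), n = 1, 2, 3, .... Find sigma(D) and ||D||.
sigma(D) = {39 * 6^(-n) : n ≥ 1} ∪ {0}; ||D|| = 13/2

A bounded diagonal operator on l^2 with diagonal entries d_n has spectrum equal to the closure of {d_n : n ≥ 1}: every d_n is an eigenvalue (with eigenvector e_n), so {d_n} ⊂ sigma(D); the spectrum is closed, so its closure is too; and for lambda not in the closure, (D - lambda I) has bounded inverse (the diagonal entries 1/(d_n - lambda) are bounded). For our sequence d_n = 39 * 6^(-n), n = 1, 2, 3, ...:
  - {d_n} = {39 * 6^(-n) : n ≥ 1}; the only limit point is 0
  - closure = {39 * 6^(-n) : n ≥ 1} ∪ {0}
For the norm: a diagonal operator has ||D|| = sup_n |d_n|. Here d_n = 39 * 6^(-n) is positive and decreasing, so sup_n |d_n| = d_1 = 39/6 = 13/2. So ||D|| = 13/2.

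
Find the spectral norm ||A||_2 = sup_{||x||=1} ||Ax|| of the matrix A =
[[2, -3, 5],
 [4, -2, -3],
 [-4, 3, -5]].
||A||_2 ≈ 9.3166 (= sqrt(largest eigenvalue of A^T A))

||A||_2 = sigma_max(A) = sqrt(lambda_max(A^T A)). Form the symmetric matrix M = A^T A =
[[36, -26, 18],
 [-26, 22, -24],
 [18, -24, 59]].
Its characteristic polynomial (trace, sum of principal 2x2 minors, determinant of M give the coefficients) is
  p(λ) = det(λ I - M) = λ^3 - 117λ^2 + 2638λ - 1444.
No integer candidate from the rational root theorem (±divisors of 1444) is a root, so the roots are irrational. The cubic discriminant is Δ = 20545632500 > 0, so there are three distinct real roots. p(0) = -1444 and p(1) = 1078 have opposite signs, so a root lies in (0, 1); Newton's method refines it to λ ≈ 0.5613. p(29) = 1050 and p(30) = -604 have opposite signs, so a root lies in (29, 30); Newton's method refines it to λ ≈ 29.6388. p(86) = -3852 and p(87) = 992 have opposite signs, so a root lies in (86, 87); Newton's method refines it to λ ≈ 86.7999. Check (Vieta): the three roots sum to 117, matching tr M = 117.
So the eigenvalues of A^T A are ≈ 0.5613, 29.6388, 86.7999 (all ≥ 0, as they must be for A^T A). The largest is λ_max ≈ 86.7999, hence ||A||_2 = sqrt(λ_max) ≈ 9.3166.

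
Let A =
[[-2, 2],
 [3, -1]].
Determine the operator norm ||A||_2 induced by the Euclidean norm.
||A||_2 = sqrt((18 + sqrt(260))/2) ≈ 4.1306 (= sqrt(largest eigenvalue of A^T A))

||A||_2 = sigma_max(A) = sqrt(lambda_max(A^T A)). Form the symmetric matrix M = A^T A =
[[13, -7],
 [-7, 5]].
Its characteristic polynomial (trace, determinant of M give the coefficients) is
  p(λ) = det(λ I - M) = λ^2 - 18λ + 16.
For λ^2 - 18λ + 16 the discriminant is 260. It is nonnegative but not a perfect square, so the roots are real and irrational: λ = (18 ± sqrt(260))/2 ≈ 17.0623, 0.9377.
So the eigenvalues of A^T A are ≈ 0.9377, 17.0623 (all ≥ 0, as they must be for A^T A). The largest is λ_max = (18 + sqrt(260))/2 ≈ 17.0623, hence ||A||_2 = sqrt(λ_max) = sqrt((18 + sqrt(260))/2) ≈ 4.1306.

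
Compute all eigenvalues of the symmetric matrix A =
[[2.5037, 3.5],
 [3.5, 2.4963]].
sigma(A) ≈ {-1, 6}

A is real symmetric, so its spectrum consists of real eigenvalues. Expanding the characteristic polynomial of the displayed matrix gives
  det(λ I - A) = p(λ) = λ^2 + (-5)λ + (-6).
Solving p(λ) = 0 yields eigenvalues ≈ -1, 6. (A is shown rounded to 4 decimals, so these recover the underlying integer eigenvalues to within that precision.)
Verification: the trace of A = 5 equals the sum of eigenvalues 5, and det(A) ≈ -6.0000 matches the eigenvalue product -6.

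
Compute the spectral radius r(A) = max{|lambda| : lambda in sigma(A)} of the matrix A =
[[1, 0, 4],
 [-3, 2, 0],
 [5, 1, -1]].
r(A) = (1 + sqrt(73))/2 ≈ 4.772

The eigenvalues of A are the roots of its characteristic polynomial. With M = A (coefficients from the trace, the sum of principal 2x2 minors, and det A):
  p(λ) = det(λ I - M) = λ^3 - 2λ^2 - 21λ + 54.
By the rational root theorem any rational root is an integer divisor of 54. Testing λ = 3: p(3) = 27 - 18 - 63 + 54 = 0, so λ = 3 is a root. Dividing out (λ - 3) leaves p(λ) = (λ - 3)(λ^2 + λ - 18). For λ^2 + λ - 18 the discriminant is 73. It is nonnegative but not a perfect square, so the roots are real and irrational: λ = (-1 ± sqrt(73))/2 ≈ 3.772, -4.772.
Thus the eigenvalues (to 4 decimals) are 3.772 (modulus 3.772); -4.772 (modulus 4.772); 3 (modulus 3). The spectral radius is the largest modulus: r(A) = (1 + sqrt(73))/2 ≈ 4.772. (Cross-check: r(A) ≤ ||A||_2 ≈ 5.9233; equality holds whenever A is normal, though it can also hold for some non-normal A.)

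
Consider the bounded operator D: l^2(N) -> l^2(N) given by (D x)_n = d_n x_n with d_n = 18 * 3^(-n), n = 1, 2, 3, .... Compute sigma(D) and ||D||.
sigma(D) = {18 * 3^(-n) : n ≥ 1} ∪ {0}; ||D|| = 6

A bounded diagonal operator on l^2 with diagonal entries d_n has spectrum equal to the closure of {d_n : n ≥ 1}: every d_n is an eigenvalue (with eigenvector e_n), so {d_n} ⊂ sigma(D); the spectrum is closed, so its closure is too; and for lambda not in the closure, (D - lambda I) has bounded inverse (the diagonal entries 1/(d_n - lambda) are bounded). For our sequence d_n = 18 * 3^(-n), n = 1, 2, 3, ...:
  - {d_n} = {18 * 3^(-n) : n ≥ 1}; the only limit point is 0
  - closure = {18 * 3^(-n) : n ≥ 1} ∪ {0}
For the norm: a diagonal operator has ||D|| = sup_n |d_n|. Here d_n = 18 * 3^(-n) is positive and decreasing, so sup_n |d_n| = d_1 = 18/3 = 6. So ||D|| = 6.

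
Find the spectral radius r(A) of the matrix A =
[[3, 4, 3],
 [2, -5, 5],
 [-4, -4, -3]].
r(A) ≈ 3.5514

The eigenvalues of A are the roots of its characteristic polynomial. With M = A (coefficients from the trace, the sum of principal 2x2 minors, and det A):
  p(λ) = det(λ I - M) = λ^3 + 5λ^2 + 15λ + 35.
No integer candidate from the rational root theorem (±divisors of 35) is a root, so the roots are irrational. The cubic discriminant is Δ = -11200 < 0, so there is one real root and a complex-conjugate pair. p(-4) = -9 and p(-3) = 8 have opposite signs, so a root lies in (-4, -3); Newton's method refines it to λ ≈ -3.5514. Dividing out (λ - (-3.5514)) leaves approximately λ^2 + 1.4486λ + 9.8554. For λ^2 + 1.4486λ + 9.8554 the discriminant is -37.3229. It is negative, so the remaining roots are the complex-conjugate pair λ ≈ -0.7243 ± 3.0546i. Their product equals the constant term, so |λ|^2 ≈ 9.8554 and |λ| ≈ 3.1393.
Thus the eigenvalues (to 4 decimals) are -3.5514 (modulus 3.5514); -0.7243 ± 3.0546i (modulus 3.1393). The spectral radius is the largest modulus: r(A) ≈ 3.5514. (Cross-check: r(A) ≤ ||A||_2 ≈ 8.6639; equality holds whenever A is normal, though it can also hold for some non-normal A.)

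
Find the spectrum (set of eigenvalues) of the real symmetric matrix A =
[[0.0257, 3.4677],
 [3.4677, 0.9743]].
sigma(A) ≈ {-3, 4}

A is real symmetric, so its spectrum consists of real eigenvalues. Expanding the characteristic polynomial of the displayed matrix gives
  det(λ I - A) = p(λ) = λ^2 + (-1)λ + (-12).
Solving p(λ) = 0 yields eigenvalues ≈ -3, 4. (A is shown rounded to 4 decimals, so these recover the underlying integer eigenvalues to within that precision.)
Verification: the trace of A = 1 equals the sum of eigenvalues 1, and det(A) ≈ -11.9999 matches the eigenvalue product -12.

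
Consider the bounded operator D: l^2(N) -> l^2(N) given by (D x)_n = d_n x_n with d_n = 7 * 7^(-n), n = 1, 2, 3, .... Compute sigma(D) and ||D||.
sigma(D) = {7 * 7^(-n) : n ≥ 1} ∪ {0}; ||D|| = 1

A bounded diagonal operator on l^2 with diagonal entries d_n has spectrum equal to the closure of {d_n : n ≥ 1}: every d_n is an eigenvalue (with eigenvector e_n), so {d_n} ⊂ sigma(D); the spectrum is closed, so its closure is too; and for lambda not in the closure, (D - lambda I) has bounded inverse (the diagonal entries 1/(d_n - lambda) are bounded). For our sequence d_n = 7 * 7^(-n), n = 1, 2, 3, ...:
  - {d_n} = {7 * 7^(-n) : n ≥ 1}; the only limit point is 0
  - closure = {7 * 7^(-n) : n ≥ 1} ∪ {0}
For the norm: a diagonal operator has ||D|| = sup_n |d_n|. Here d_n = 7 * 7^(-n) is positive and decreasing, so sup_n |d_n| = d_1 = 7/7 = 1. So ||D|| = 1.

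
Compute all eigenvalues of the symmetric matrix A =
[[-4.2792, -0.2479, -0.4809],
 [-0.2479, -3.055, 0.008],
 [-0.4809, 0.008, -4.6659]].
sigma(A) ≈ {-5, -4, -3}

A is real symmetric, so its spectrum consists of real eigenvalues. Expanding the characteristic polynomial of the displayed matrix gives
  det(λ I - A) = p(λ) = λ^3 + (12)λ^2 + (47)λ + (60.0017).
Solving p(λ) = 0 yields eigenvalues ≈ -5, -4, -3. (A is shown rounded to 4 decimals, so these recover the underlying integer eigenvalues to within that precision.)
Verification: the trace of A = -12 equals the sum of eigenvalues -12, and det(A) ≈ -60.0017 matches the eigenvalue product -60.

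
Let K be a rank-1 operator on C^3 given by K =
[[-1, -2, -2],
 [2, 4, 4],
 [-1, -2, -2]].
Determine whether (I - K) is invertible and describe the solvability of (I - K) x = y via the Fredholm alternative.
(I - K) is singular (det(I - K) = 0, i.e. 1 ∈ sigma(K)). (I - K) x = y is solvable iff y ⊥ ker((I - K)^*) = span{(-1, -2, -2)}, i.e. iff -y_1 - 2y_2 - 2y_3 = 0. When solvable, the solutions are x = y + c·(1, -2, 1), c arbitrary (ker(I - K) = span{(1, -2, 1)}, dimension 1).

K has rank 1, so it is an outer product K = u v^T: every row of K is a multiple of one row vector. Reading off the entries, u = (1, -2, 1) and v = (-1, -2, -2) (row i of K equals u_i·v^T). A rank-one matrix u v^T satisfies K u = u (v·u) and kills the (2)-dimensional subspace v^⊥, so its characteristic polynomial is lambda^2 (lambda - v·u) with v·u = tr K = 1. Hence the eigenvalues of I - K are 1 (multiplicity 2) and 1 - (1) = 0, so det(I - K) = 0. (Direct check: I - K =
[[2, 2, 2],
 [-2, -3, -4],
 [1, 2, 3]]
has determinant 0.) So 1 is an eigenvalue of K and (I - K) is not invertible. The finite-dimensional Fredholm alternative says: either (I - K) is invertible, or ker(I - K) ≠ {0} and then range(I - K) = ker((I - K)^*)^⊥, with dim ker(I - K) = dim ker((I - K)^*). We are in the second case, so we need both kernels. Kernel of I - K: (I - K) u = u - u (v·u) = u - u = 0, so ker(I - K) = span{u} = span{(1, -2, 1)} (it is exactly 1-dimensional because rank(I - K) = 2). Kernel of the adjoint: K is real, so (I - K)^* = I - K^T = I - v u^T, and (I - v u^T) v = v - v (u·v) = 0; hence ker((I - K)^*) = span{v} = span{(-1, -2, -2)}. Therefore (I - K) x = y is solvable iff <y, v> = 0, i.e. iff -y_1 - 2y_2 - 2y_3 = 0. When this holds, K y = u (v·y) = 0, so (I - K) y = y and x = y is a particular solution; the full solution set is the line x = y + c·u = y + c·(1, -2, 1), c ∈ C.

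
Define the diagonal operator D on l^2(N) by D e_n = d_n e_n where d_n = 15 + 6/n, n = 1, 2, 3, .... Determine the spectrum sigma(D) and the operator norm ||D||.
sigma(D) = {15 + 6/n : n ≥ 1} ∪ {15}; ||D|| = 21

A bounded diagonal operator on l^2 with diagonal entries d_n has spectrum equal to the closure of {d_n : n ≥ 1}: every d_n is an eigenvalue (with eigenvector e_n), so {d_n} ⊂ sigma(D); the spectrum is closed, so its closure is too; and for lambda not in the closure, (D - lambda I) has bounded inverse (the diagonal entries 1/(d_n - lambda) are bounded). For our sequence d_n = 15 + 6/n, n = 1, 2, 3, ...:
  - {d_n} = {15 + 6/n : n ≥ 1}; the only limit point is 15
  - closure = {15 + 6/n : n ≥ 1} ∪ {15}
For the norm: a diagonal operator has ||D|| = sup_n |d_n|. Here d_n = 15 + 6/n is positive and decreasing, so sup_n |d_n| = d_1 = 15 + 6 = 21. So ||D|| = 21.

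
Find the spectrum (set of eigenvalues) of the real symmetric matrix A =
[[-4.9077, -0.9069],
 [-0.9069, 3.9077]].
sigma(A) ≈ {-5, 4}

A is real symmetric, so its spectrum consists of real eigenvalues. Expanding the characteristic polynomial of the displayed matrix gives
  det(λ I - A) = p(λ) = λ^2 + (1)λ + (-20).
Solving p(λ) = 0 yields eigenvalues ≈ -5, 4. (A is shown rounded to 4 decimals, so these recover the underlying integer eigenvalues to within that precision.)
Verification: the trace of A = -1 equals the sum of eigenvalues -1, and det(A) ≈ -20.0003 matches the eigenvalue product -20.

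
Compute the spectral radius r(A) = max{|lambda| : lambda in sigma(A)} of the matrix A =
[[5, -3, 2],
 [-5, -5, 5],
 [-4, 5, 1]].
r(A) ≈ 8.4609

The eigenvalues of A are the roots of its characteristic polynomial. With M = A (coefficients from the trace, the sum of principal 2x2 minors, and det A):
  p(λ) = det(λ I - M) = λ^3 - λ^2 - 57λ + 195.
No integer candidate from the rational root theorem (±divisors of 195) is a root, so the roots are irrational. The cubic discriminant is Δ = -81804 < 0, so there is one real root and a complex-conjugate pair. p(-9) = -102 and p(-8) = 75 have opposite signs, so a root lies in (-9, -8); Newton's method refines it to λ ≈ -8.4609. Dividing out (λ - (-8.4609)) leaves approximately λ^2 - 9.4609λ + 23.0473. For λ^2 - 9.4609λ + 23.0473 the discriminant is -2.6809. It is negative, so the remaining roots are the complex-conjugate pair λ ≈ 4.7304 ± 0.8187i. Their product equals the constant term, so |λ|^2 ≈ 23.0473 and |λ| ≈ 4.8008.
Thus the eigenvalues (to 4 decimals) are -8.4609 (modulus 8.4609); 4.7304 ± 0.8187i (modulus 4.8008). The spectral radius is the largest modulus: r(A) ≈ 8.4609. (Cross-check: r(A) ≤ ||A||_2 ≈ 8.6603; equality holds whenever A is normal, though it can also hold for some non-normal A.)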